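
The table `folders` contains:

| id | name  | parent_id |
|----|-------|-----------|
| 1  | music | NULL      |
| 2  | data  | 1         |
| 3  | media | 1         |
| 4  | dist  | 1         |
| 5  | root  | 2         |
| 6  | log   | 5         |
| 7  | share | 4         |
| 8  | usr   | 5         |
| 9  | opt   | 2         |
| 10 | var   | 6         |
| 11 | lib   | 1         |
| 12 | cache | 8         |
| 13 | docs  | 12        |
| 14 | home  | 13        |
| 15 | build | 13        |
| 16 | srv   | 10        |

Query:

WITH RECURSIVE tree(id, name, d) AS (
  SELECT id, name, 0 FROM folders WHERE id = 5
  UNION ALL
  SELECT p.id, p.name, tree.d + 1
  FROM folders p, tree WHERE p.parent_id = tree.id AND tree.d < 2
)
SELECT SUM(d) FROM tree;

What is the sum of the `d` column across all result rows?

Base: id=5 (root) at d 0.
Iteration 1: rows with parent_id in {5} -> log (id 6, d 1), usr (id 8, d 1).
Iteration 2: rows with parent_id in {6,8} -> var (id 10, d 2), cache (id 12, d 2).
Iteration 3: d < 2 fails for all current rows; recursion stops.
SUM(d) = 0 + 1 + 1 + 2 + 2 = 6.

6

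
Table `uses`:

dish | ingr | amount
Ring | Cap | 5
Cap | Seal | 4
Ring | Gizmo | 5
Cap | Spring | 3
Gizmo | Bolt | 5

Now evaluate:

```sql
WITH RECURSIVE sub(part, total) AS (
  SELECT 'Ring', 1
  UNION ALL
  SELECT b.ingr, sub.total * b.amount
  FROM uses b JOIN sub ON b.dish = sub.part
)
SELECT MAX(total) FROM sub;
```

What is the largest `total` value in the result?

25

Base: (Ring, total=1).
Iteration 1: components of {Ring} -> Cap = 1*5 = 5, Gizmo = 1*5 = 5.
Iteration 2: components of {Cap,Gizmo} -> Bolt = 5*5 = 25, Seal = 5*4 = 20, Spring = 5*3 = 15.
Iteration 3: no further components; recursion stops.
total values: 1, 5, 5, 20, 15, 25; the maximum is 25.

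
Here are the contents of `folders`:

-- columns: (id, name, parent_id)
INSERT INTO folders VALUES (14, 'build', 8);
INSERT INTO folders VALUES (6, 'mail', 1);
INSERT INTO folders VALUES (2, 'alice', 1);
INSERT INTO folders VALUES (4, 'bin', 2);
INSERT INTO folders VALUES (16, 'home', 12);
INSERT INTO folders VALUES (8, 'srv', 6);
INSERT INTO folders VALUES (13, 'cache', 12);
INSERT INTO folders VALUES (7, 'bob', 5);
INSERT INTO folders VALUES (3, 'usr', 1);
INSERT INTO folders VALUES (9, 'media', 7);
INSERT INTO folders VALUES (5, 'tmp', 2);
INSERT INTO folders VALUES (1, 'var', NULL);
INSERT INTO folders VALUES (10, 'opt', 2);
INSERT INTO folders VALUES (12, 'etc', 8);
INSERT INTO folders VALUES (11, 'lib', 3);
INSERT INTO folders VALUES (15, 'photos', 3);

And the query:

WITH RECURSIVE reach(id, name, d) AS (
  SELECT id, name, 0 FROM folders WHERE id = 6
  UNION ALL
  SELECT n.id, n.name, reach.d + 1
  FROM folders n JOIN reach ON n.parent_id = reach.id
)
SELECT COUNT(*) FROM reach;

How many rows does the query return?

Base: id=6 (mail) at d 0.
Iteration 1: rows with parent_id in {6} -> srv (id 8, d 1).
Iteration 2: rows with parent_id in {8} -> etc (id 12, d 2), build (id 14, d 2).
Iteration 3: rows with parent_id in {12,14} -> cache (id 13, d 3), home (id 16, d 3).
Iteration 4: no rows with parent_id in {13,16}; recursion stops.
Total rows emitted: 6.

6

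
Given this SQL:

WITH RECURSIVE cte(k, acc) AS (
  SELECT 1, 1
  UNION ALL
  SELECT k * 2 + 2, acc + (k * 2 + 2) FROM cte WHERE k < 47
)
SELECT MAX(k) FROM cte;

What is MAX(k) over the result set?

Base: k=1, acc=1.
Iteration 1: 1 < 47 holds -> k = 1 * 2 + 2 = 4, acc = 1 + 4 = 5.
Iteration 2: 4 < 47 holds -> k = 4 * 2 + 2 = 10, acc = 5 + 10 = 15.
Iteration 3: 10 < 47 holds -> k = 10 * 2 + 2 = 22, acc = 15 + 22 = 37.
Iteration 4: 22 < 47 holds -> k = 22 * 2 + 2 = 46, acc = 37 + 46 = 83.
Iteration 5: 46 < 47 holds -> k = 46 * 2 + 2 = 94, acc = 83 + 94 = 177.
Iteration 6: 94 < 47 fails; recursion stops.
k values: 1, 4, 10, 22, 46, 94; the maximum is 94.

94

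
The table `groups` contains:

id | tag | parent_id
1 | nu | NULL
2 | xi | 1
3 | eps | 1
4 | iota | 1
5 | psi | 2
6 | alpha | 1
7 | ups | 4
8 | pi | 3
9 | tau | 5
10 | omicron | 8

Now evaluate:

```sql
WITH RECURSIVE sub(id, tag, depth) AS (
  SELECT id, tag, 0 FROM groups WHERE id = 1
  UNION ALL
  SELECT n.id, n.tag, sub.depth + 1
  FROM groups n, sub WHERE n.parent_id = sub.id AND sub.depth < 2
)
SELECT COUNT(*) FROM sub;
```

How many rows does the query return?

Base: id=1 (nu) at depth 0.
Iteration 1: rows with parent_id in {1} -> xi (id 2, depth 1), eps (id 3, depth 1), iota (id 4, depth 1), alpha (id 6, depth 1).
Iteration 2: rows with parent_id in {2,3,4,6} -> psi (id 5, depth 2), ups (id 7, depth 2), pi (id 8, depth 2).
Iteration 3: depth < 2 fails for all current rows; recursion stops.
Total rows emitted: 8.

8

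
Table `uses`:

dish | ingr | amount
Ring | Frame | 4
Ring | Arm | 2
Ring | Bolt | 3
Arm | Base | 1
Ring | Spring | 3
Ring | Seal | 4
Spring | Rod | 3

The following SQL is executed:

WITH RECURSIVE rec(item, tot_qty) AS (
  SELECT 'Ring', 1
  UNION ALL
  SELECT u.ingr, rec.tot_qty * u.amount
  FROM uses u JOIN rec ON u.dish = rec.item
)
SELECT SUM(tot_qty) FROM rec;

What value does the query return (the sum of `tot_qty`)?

28

Base: (Ring, tot_qty=1).
Iteration 1: components of {Ring} -> Arm = 1*2 = 2, Bolt = 1*3 = 3, Frame = 1*4 = 4, Seal = 1*4 = 4, Spring = 1*3 = 3.
Iteration 2: components of {Arm,Bolt,Frame,Seal,Spring} -> Base = 2*1 = 2, Rod = 3*3 = 9.
Iteration 3: no further components; recursion stops.
SUM(tot_qty) = 1 + 4 + 3 + 2 + 3 + 4 + 9 + 2 = 28.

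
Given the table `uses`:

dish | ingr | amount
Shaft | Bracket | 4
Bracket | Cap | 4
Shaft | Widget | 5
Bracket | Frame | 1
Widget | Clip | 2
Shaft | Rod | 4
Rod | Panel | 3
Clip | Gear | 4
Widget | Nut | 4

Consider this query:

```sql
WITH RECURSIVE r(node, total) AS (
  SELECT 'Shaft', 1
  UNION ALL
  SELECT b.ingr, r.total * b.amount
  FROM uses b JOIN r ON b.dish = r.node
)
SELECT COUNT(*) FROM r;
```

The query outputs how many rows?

10

Base: (Shaft, total=1).
Iteration 1: components of {Shaft} -> Bracket = 1*4 = 4, Rod = 1*4 = 4, Widget = 1*5 = 5.
Iteration 2: components of {Bracket,Rod,Widget} -> Cap = 4*4 = 16, Clip = 5*2 = 10, Frame = 4*1 = 4, Nut = 5*4 = 20, Panel = 4*3 = 12.
Iteration 3: components of {Cap,Clip,Frame,Nut,Panel} -> Gear = 10*4 = 40.
Iteration 4: no further components; recursion stops.
Total rows emitted: 10.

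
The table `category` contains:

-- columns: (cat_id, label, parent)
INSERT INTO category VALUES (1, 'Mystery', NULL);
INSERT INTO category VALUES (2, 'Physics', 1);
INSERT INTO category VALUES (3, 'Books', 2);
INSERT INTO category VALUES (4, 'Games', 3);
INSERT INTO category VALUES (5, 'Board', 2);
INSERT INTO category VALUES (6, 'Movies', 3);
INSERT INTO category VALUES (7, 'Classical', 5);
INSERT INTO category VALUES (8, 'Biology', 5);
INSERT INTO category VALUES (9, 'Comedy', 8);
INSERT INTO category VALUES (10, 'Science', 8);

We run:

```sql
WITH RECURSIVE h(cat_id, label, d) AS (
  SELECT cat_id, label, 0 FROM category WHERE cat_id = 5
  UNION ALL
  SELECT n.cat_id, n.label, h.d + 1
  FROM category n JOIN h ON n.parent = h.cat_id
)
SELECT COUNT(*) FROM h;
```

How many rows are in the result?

Base: cat_id=5 (Board) at d 0.
Iteration 1: rows with parent in {5} -> Classical (id 7, d 1), Biology (id 8, d 1).
Iteration 2: rows with parent in {7,8} -> Comedy (id 9, d 2), Science (id 10, d 2).
Iteration 3: no rows with parent in {9,10}; recursion stops.
Total rows emitted: 5.

5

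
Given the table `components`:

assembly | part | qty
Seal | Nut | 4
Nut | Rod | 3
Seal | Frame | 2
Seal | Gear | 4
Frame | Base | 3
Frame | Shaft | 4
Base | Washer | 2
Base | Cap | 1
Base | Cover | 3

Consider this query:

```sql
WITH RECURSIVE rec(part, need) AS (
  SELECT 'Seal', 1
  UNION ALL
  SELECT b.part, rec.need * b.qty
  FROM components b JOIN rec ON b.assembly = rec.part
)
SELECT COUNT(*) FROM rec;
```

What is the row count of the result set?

Base: (Seal, need=1).
Iteration 1: components of {Seal} -> Frame = 1*2 = 2, Gear = 1*4 = 4, Nut = 1*4 = 4.
Iteration 2: components of {Frame,Gear,Nut} -> Base = 2*3 = 6, Rod = 4*3 = 12, Shaft = 2*4 = 8.
Iteration 3: components of {Base,Rod,Shaft} -> Cap = 6*1 = 6, Cover = 6*3 = 18, Washer = 6*2 = 12.
Iteration 4: no further components; recursion stops.
Total rows emitted: 10.

10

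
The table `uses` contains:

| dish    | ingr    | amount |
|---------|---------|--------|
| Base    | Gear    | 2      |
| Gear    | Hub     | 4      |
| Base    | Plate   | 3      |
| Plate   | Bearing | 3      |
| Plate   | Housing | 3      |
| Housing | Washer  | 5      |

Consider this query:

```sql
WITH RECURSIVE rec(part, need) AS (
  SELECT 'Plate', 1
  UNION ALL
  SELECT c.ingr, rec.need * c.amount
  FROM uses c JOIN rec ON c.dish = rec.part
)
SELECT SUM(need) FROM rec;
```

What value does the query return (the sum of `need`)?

22

Base: (Plate, need=1).
Iteration 1: components of {Plate} -> Bearing = 1*3 = 3, Housing = 1*3 = 3.
Iteration 2: components of {Bearing,Housing} -> Washer = 3*5 = 15.
Iteration 3: no further components; recursion stops.
SUM(need) = 1 + 3 + 3 + 15 = 22.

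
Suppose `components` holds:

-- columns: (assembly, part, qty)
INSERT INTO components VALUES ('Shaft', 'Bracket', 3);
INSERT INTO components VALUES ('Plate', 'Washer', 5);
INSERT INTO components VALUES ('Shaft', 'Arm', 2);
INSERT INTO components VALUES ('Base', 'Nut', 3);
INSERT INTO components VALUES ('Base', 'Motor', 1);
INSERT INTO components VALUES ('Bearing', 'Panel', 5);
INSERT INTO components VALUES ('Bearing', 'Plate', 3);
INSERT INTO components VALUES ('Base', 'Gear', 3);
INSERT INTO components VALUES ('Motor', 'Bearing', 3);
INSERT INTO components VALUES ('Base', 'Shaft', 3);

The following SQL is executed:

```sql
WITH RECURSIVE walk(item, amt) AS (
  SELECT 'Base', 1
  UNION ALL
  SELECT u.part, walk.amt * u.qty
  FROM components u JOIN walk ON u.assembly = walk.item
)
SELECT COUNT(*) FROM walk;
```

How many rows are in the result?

Base: (Base, amt=1).
Iteration 1: components of {Base} -> Gear = 1*3 = 3, Motor = 1*1 = 1, Nut = 1*3 = 3, Shaft = 1*3 = 3.
Iteration 2: components of {Gear,Motor,Nut,Shaft} -> Arm = 3*2 = 6, Bearing = 1*3 = 3, Bracket = 3*3 = 9.
Iteration 3: components of {Arm,Bearing,Bracket} -> Panel = 3*5 = 15, Plate = 3*3 = 9.
Iteration 4: components of {Panel,Plate} -> Washer = 9*5 = 45.
Iteration 5: no further components; recursion stops.
Total rows emitted: 11.

11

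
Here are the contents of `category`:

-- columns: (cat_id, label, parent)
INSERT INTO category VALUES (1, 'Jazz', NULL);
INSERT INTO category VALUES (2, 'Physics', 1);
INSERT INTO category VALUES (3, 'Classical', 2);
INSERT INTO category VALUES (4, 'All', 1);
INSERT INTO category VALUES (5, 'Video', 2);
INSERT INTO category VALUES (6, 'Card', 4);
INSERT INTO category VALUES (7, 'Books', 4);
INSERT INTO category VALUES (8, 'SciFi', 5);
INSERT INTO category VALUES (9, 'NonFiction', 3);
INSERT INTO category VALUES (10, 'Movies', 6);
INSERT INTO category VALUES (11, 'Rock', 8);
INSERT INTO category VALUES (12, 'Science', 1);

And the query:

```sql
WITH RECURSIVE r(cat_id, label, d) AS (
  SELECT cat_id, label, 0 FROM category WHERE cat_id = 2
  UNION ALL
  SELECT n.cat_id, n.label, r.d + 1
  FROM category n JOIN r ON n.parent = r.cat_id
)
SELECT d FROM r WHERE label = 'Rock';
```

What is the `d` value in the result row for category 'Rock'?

3

Base: cat_id=2 (Physics) at d 0.
Iteration 1: rows with parent in {2} -> Classical (id 3, d 1), Video (id 5, d 1).
Iteration 2: rows with parent in {3,5} -> SciFi (id 8, d 2), NonFiction (id 9, d 2).
Iteration 3: rows with parent in {8,9} -> Rock (id 11, d 3).
Iteration 4: no rows with parent in {11}; recursion stops.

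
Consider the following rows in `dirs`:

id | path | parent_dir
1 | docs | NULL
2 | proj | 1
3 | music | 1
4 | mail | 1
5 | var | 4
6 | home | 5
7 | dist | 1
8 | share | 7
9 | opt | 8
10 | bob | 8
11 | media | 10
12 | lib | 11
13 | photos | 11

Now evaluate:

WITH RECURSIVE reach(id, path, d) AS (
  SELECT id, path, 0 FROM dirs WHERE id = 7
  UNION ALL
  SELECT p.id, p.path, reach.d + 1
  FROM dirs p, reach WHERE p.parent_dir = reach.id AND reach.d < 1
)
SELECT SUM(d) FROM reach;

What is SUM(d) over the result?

Base: id=7 (dist) at d 0.
Iteration 1: rows with parent_dir in {7} -> share (id 8, d 1).
Iteration 2: d < 1 fails for all current rows; recursion stops.
SUM(d) = 0 + 1 = 1.

1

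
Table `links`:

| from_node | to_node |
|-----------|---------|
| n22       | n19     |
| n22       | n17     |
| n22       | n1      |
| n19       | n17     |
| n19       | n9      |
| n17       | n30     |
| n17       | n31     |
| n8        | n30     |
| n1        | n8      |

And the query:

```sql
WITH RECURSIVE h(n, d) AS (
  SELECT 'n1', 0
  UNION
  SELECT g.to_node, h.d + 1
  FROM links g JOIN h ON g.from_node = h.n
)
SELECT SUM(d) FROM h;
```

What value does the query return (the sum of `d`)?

Base: (n1, d=0).
Iteration 1: edges from {n1} -> (n8, d=1).
Iteration 2: edges from {n8} -> (n30, d=2).
Iteration 3: no outgoing edges from {n30}; recursion stops.
SUM(d) = 0 + 1 + 2 = 3.

3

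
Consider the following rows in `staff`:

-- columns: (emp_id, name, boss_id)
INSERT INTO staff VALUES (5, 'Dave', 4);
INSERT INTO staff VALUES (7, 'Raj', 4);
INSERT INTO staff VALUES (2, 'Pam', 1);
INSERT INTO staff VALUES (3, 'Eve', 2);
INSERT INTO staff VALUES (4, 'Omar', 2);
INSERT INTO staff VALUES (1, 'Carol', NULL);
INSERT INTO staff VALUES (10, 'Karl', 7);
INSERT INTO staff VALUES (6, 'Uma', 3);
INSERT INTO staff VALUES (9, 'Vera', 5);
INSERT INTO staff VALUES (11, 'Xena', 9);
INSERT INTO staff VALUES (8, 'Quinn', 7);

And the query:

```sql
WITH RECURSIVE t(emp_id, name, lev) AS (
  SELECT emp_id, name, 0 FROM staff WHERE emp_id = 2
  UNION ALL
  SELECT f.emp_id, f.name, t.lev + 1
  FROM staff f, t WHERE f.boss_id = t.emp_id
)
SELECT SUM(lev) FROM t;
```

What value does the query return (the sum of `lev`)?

Base: emp_id=2 (Pam) at lev 0.
Iteration 1: rows with boss_id in {2} -> Eve (id 3, lev 1), Omar (id 4, lev 1).
Iteration 2: rows with boss_id in {3,4} -> Dave (id 5, lev 2), Uma (id 6, lev 2), Raj (id 7, lev 2).
Iteration 3: rows with boss_id in {5,6,7} -> Quinn (id 8, lev 3), Vera (id 9, lev 3), Karl (id 10, lev 3).
Iteration 4: rows with boss_id in {8,9,10} -> Xena (id 11, lev 4).
Iteration 5: no rows with boss_id in {11}; recursion stops.
SUM(lev) = 0 + 1 + 1 + 2 + 2 + 2 + 3 + 3 + 3 + 4 = 21.

21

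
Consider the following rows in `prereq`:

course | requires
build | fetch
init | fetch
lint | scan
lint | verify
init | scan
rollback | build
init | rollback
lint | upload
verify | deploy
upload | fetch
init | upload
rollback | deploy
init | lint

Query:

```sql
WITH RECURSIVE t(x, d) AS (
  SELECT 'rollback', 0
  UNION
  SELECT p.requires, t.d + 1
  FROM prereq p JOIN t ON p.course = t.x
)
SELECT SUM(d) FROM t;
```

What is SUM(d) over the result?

4

Base: (rollback, d=0).
Iteration 1: edges from {rollback} -> (build, d=1), (deploy, d=1).
Iteration 2: edges from {build,deploy} -> (fetch, d=2).
Iteration 3: no outgoing edges from {fetch}; recursion stops.
SUM(d) = 0 + 1 + 1 + 2 = 4.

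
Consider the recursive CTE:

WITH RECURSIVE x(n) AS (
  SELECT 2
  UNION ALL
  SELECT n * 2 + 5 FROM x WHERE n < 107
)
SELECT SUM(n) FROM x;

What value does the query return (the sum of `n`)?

192

Base: n=2.
Iteration 1: 2 < 107 holds -> n = 2 * 2 + 5 = 9.
Iteration 2: 9 < 107 holds -> n = 9 * 2 + 5 = 23.
Iteration 3: 23 < 107 holds -> n = 23 * 2 + 5 = 51.
Iteration 4: 51 < 107 holds -> n = 51 * 2 + 5 = 107.
Iteration 5: 107 < 107 fails; recursion stops.
SUM(n) = 2 + 9 + 23 + 51 + 107 = 192.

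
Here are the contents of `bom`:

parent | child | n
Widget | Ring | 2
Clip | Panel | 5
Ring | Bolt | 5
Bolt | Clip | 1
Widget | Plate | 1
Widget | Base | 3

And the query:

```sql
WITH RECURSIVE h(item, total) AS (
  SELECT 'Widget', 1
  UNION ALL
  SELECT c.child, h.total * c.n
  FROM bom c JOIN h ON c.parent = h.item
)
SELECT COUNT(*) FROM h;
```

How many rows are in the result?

7

Base: (Widget, total=1).
Iteration 1: components of {Widget} -> Base = 1*3 = 3, Plate = 1*1 = 1, Ring = 1*2 = 2.
Iteration 2: components of {Base,Plate,Ring} -> Bolt = 2*5 = 10.
Iteration 3: components of {Bolt} -> Clip = 10*1 = 10.
Iteration 4: components of {Clip} -> Panel = 10*5 = 50.
Iteration 5: no further components; recursion stops.
Total rows emitted: 7.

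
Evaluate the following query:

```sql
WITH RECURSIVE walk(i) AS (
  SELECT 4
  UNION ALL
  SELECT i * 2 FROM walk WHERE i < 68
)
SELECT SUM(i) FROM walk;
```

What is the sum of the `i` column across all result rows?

Base: i=4.
Iteration 1: 4 < 68 holds -> i = 4 * 2 = 8.
Iteration 2: 8 < 68 holds -> i = 8 * 2 = 16.
Iteration 3: 16 < 68 holds -> i = 16 * 2 = 32.
Iteration 4: 32 < 68 holds -> i = 32 * 2 = 64.
Iteration 5: 64 < 68 holds -> i = 64 * 2 = 128.
Iteration 6: 128 < 68 fails; recursion stops.
SUM(i) = 4 + 8 + 16 + 32 + 64 + 128 = 252.

252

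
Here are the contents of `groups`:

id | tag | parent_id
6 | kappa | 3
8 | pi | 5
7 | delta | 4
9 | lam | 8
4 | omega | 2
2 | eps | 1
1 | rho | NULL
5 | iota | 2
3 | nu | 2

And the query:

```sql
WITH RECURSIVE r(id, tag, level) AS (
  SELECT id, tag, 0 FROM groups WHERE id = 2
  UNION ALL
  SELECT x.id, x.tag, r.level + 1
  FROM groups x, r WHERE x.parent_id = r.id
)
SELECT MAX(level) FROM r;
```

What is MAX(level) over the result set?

3

Base: id=2 (eps) at level 0.
Iteration 1: rows with parent_id in {2} -> nu (id 3, level 1), omega (id 4, level 1), iota (id 5, level 1).
Iteration 2: rows with parent_id in {3,4,5} -> kappa (id 6, level 2), delta (id 7, level 2), pi (id 8, level 2).
Iteration 3: rows with parent_id in {6,7,8} -> lam (id 9, level 3).
Iteration 4: no rows with parent_id in {9}; recursion stops.
level values: 0, 1, 1, 1, 2, 2, 2, 3; the maximum is 3.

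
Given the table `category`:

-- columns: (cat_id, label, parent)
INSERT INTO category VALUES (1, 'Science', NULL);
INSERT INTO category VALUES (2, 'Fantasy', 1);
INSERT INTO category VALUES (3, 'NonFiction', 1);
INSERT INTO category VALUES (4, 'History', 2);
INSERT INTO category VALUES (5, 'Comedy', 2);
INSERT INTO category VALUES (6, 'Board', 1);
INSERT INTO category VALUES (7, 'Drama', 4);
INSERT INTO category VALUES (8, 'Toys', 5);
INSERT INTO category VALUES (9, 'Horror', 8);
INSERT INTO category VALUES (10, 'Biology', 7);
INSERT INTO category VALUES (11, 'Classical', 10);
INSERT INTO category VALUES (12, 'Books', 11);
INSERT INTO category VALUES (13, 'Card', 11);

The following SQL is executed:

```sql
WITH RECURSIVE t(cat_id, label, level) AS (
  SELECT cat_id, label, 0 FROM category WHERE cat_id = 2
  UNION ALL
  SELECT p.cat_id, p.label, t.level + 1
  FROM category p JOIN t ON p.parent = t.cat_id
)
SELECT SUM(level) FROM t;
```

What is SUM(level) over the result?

Base: cat_id=2 (Fantasy) at level 0.
Iteration 1: rows with parent in {2} -> History (id 4, level 1), Comedy (id 5, level 1).
Iteration 2: rows with parent in {4,5} -> Drama (id 7, level 2), Toys (id 8, level 2).
Iteration 3: rows with parent in {7,8} -> Horror (id 9, level 3), Biology (id 10, level 3).
Iteration 4: rows with parent in {9,10} -> Classical (id 11, level 4).
Iteration 5: rows with parent in {11} -> Books (id 12, level 5), Card (id 13, level 5).
Iteration 6: no rows with parent in {12,13}; recursion stops.
SUM(level) = 0 + 1 + 1 + 2 + 2 + 3 + 3 + 4 + 5 + 5 = 26.

26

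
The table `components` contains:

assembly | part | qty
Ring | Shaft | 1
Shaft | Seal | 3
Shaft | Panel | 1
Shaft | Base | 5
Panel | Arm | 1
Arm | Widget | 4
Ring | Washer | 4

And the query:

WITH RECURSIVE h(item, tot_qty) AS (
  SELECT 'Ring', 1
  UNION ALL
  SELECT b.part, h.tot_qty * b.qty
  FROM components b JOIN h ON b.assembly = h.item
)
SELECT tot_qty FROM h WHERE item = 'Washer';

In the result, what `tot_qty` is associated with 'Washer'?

4

Base: (Ring, tot_qty=1).
Iteration 1: components of {Ring} -> Shaft = 1*1 = 1, Washer = 1*4 = 4.
Iteration 2: components of {Shaft,Washer} -> Base = 1*5 = 5, Panel = 1*1 = 1, Seal = 1*3 = 3.
Iteration 3: components of {Base,Panel,Seal} -> Arm = 1*1 = 1.
Iteration 4: components of {Arm} -> Widget = 1*4 = 4.
Iteration 5: no further components; recursion stops.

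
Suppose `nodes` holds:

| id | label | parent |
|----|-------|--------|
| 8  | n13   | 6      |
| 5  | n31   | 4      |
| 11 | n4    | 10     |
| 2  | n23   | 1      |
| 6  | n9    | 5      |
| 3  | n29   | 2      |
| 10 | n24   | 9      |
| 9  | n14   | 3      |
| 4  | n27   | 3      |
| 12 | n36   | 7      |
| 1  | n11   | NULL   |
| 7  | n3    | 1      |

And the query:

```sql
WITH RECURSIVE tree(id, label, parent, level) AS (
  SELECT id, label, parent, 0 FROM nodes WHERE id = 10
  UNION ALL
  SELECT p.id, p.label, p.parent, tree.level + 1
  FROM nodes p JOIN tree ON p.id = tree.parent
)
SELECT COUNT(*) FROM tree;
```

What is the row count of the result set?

5

Base: id=10 (n24), parent=9, level 0.
Iteration 1: join on id=9 -> n14 (id 9, parent=3, level 1).
Iteration 2: join on id=3 -> n29 (id 3, parent=2, level 2).
Iteration 3: join on id=2 -> n23 (id 2, parent=1, level 3).
Iteration 4: join on id=1 -> n11 (id 1, parent=NULL, level 4).
Iteration 5: parent is NULL; no match; recursion stops.
Total rows emitted: 5.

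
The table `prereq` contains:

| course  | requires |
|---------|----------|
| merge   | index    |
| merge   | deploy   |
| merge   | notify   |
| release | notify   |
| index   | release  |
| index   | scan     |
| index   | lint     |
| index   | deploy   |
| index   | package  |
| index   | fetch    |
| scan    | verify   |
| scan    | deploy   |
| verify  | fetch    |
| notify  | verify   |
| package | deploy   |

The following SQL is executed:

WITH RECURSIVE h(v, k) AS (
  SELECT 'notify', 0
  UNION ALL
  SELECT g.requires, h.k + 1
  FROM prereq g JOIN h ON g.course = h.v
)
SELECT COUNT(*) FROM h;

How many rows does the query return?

3

Base: (notify, k=0).
Iteration 1: edges from {notify} -> (verify, k=1).
Iteration 2: edges from {verify} -> (fetch, k=2).
Iteration 3: no outgoing edges from {fetch}; recursion stops.
Total rows emitted: 3.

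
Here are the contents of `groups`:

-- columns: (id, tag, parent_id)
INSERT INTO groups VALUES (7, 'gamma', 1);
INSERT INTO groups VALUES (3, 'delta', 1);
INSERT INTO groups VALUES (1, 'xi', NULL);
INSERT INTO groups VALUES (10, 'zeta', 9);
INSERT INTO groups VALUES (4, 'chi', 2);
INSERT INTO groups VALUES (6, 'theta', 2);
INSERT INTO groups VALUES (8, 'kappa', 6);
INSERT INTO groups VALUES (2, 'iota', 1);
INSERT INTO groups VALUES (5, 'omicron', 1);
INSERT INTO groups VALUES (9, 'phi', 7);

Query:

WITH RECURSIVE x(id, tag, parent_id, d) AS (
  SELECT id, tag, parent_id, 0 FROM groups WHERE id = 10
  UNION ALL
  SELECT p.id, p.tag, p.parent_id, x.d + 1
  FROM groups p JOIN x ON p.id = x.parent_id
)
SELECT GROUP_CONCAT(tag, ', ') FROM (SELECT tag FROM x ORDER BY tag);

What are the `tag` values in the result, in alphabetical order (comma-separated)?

gamma, phi, xi, zeta

Base: id=10 (zeta), parent_id=9, d 0.
Iteration 1: join on id=9 -> phi (id 9, parent_id=7, d 1).
Iteration 2: join on id=7 -> gamma (id 7, parent_id=1, d 2).
Iteration 3: join on id=1 -> xi (id 1, parent_id=NULL, d 3).
Iteration 4: parent_id is NULL; no match; recursion stops.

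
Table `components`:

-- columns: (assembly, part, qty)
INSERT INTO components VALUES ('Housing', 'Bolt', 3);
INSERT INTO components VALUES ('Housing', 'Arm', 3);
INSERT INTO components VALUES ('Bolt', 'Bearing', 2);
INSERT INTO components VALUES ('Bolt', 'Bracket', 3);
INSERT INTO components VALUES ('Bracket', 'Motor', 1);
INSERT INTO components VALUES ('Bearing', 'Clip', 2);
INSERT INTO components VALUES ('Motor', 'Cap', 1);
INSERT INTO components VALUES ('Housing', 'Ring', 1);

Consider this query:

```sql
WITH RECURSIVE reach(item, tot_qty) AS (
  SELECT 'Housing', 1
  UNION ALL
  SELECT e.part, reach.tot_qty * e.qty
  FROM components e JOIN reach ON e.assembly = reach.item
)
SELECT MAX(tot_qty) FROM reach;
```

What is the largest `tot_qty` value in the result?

Base: (Housing, tot_qty=1).
Iteration 1: components of {Housing} -> Arm = 1*3 = 3, Bolt = 1*3 = 3, Ring = 1*1 = 1.
Iteration 2: components of {Arm,Bolt,Ring} -> Bearing = 3*2 = 6, Bracket = 3*3 = 9.
Iteration 3: components of {Bearing,Bracket} -> Clip = 6*2 = 12, Motor = 9*1 = 9.
Iteration 4: components of {Clip,Motor} -> Cap = 9*1 = 9.
Iteration 5: no further components; recursion stops.
tot_qty values: 1, 3, 3, 1, 6, 9, 12, 9, 9; the maximum is 12.

12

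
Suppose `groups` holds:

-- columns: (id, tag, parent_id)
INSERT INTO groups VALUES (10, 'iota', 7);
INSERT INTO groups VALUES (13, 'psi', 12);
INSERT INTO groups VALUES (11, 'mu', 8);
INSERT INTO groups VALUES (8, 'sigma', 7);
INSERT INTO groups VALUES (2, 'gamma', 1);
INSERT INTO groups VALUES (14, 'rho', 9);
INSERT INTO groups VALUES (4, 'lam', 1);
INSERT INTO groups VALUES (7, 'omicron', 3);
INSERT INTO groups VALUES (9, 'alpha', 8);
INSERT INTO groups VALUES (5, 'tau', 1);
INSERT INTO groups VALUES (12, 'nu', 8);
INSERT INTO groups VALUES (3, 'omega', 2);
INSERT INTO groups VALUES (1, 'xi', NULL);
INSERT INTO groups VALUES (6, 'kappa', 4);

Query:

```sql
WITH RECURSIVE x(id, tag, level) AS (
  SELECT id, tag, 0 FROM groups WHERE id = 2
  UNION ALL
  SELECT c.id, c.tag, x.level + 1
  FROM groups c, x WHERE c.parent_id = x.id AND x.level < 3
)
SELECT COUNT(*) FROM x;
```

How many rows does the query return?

5

Base: id=2 (gamma) at level 0.
Iteration 1: rows with parent_id in {2} -> omega (id 3, level 1).
Iteration 2: rows with parent_id in {3} -> omicron (id 7, level 2).
Iteration 3: rows with parent_id in {7} -> sigma (id 8, level 3), iota (id 10, level 3).
Iteration 4: level < 3 fails for all current rows; recursion stops.
Total rows emitted: 5.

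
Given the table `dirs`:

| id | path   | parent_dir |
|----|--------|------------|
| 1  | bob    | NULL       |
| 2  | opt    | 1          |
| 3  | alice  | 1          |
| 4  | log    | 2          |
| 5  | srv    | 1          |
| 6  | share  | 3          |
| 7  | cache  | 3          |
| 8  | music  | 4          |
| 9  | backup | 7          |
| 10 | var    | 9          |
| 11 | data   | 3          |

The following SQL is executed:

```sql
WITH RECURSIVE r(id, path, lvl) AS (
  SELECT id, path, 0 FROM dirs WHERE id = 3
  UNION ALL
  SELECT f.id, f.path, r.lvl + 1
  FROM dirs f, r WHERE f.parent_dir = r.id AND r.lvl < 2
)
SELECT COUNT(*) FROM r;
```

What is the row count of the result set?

Base: id=3 (alice) at lvl 0.
Iteration 1: rows with parent_dir in {3} -> share (id 6, lvl 1), cache (id 7, lvl 1), data (id 11, lvl 1).
Iteration 2: rows with parent_dir in {6,7,11} -> backup (id 9, lvl 2).
Iteration 3: lvl < 2 fails for all current rows; recursion stops.
Total rows emitted: 5.

5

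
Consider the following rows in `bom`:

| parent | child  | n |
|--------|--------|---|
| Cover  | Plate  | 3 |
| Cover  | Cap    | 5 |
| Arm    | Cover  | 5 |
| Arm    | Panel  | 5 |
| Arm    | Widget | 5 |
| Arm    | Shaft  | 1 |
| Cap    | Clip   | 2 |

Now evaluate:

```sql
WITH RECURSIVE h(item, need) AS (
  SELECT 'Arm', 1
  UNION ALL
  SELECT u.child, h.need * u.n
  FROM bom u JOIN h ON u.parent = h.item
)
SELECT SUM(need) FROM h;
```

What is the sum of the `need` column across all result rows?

107

Base: (Arm, need=1).
Iteration 1: components of {Arm} -> Cover = 1*5 = 5, Panel = 1*5 = 5, Shaft = 1*1 = 1, Widget = 1*5 = 5.
Iteration 2: components of {Cover,Panel,Shaft,Widget} -> Cap = 5*5 = 25, Plate = 5*3 = 15.
Iteration 3: components of {Cap,Plate} -> Clip = 25*2 = 50.
Iteration 4: no further components; recursion stops.
SUM(need) = 1 + 5 + 5 + 5 + 1 + 15 + 25 + 50 = 107.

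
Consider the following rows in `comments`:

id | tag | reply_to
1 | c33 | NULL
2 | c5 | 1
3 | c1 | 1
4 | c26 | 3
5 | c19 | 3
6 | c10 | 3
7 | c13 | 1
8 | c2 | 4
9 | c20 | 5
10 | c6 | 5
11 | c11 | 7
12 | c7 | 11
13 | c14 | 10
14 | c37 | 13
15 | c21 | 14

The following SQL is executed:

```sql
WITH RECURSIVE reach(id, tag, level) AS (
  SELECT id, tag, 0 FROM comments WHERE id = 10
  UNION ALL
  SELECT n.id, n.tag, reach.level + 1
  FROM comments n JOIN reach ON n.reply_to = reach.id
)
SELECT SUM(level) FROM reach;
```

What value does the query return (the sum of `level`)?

6

Base: id=10 (c6) at level 0.
Iteration 1: rows with reply_to in {10} -> c14 (id 13, level 1).
Iteration 2: rows with reply_to in {13} -> c37 (id 14, level 2).
Iteration 3: rows with reply_to in {14} -> c21 (id 15, level 3).
Iteration 4: no rows with reply_to in {15}; recursion stops.
SUM(level) = 0 + 1 + 2 + 3 = 6.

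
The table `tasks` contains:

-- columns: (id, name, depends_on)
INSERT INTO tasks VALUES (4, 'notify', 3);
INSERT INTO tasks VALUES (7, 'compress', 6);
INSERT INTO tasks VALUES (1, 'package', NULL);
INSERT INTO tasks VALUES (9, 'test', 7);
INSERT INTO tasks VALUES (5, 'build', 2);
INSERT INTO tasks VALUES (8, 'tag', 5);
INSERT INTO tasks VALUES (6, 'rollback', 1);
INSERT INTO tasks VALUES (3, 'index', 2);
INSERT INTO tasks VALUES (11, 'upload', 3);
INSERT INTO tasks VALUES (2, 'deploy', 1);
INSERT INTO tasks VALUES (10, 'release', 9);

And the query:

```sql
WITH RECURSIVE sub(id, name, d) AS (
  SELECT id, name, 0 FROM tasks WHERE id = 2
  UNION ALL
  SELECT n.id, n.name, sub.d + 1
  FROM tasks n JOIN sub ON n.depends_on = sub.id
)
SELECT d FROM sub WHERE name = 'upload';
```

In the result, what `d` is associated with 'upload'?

2

Base: id=2 (deploy) at d 0.
Iteration 1: rows with depends_on in {2} -> index (id 3, d 1), build (id 5, d 1).
Iteration 2: rows with depends_on in {3,5} -> notify (id 4, d 2), tag (id 8, d 2), upload (id 11, d 2).
Iteration 3: no rows with depends_on in {4,8,11}; recursion stops.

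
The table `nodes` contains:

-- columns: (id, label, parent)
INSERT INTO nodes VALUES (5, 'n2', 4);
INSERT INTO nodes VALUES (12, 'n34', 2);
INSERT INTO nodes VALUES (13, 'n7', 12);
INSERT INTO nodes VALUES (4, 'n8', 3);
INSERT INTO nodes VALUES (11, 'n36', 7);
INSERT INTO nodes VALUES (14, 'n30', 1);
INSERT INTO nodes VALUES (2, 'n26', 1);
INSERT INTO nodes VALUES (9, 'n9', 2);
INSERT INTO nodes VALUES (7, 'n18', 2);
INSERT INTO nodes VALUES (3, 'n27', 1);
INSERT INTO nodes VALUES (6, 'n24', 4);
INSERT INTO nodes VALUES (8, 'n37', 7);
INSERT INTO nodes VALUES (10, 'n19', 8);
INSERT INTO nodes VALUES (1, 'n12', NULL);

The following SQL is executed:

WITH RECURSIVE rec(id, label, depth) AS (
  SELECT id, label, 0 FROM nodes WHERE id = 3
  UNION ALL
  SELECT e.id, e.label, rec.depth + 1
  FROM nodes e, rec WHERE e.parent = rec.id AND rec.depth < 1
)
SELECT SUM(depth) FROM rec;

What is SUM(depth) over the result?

Base: id=3 (n27) at depth 0.
Iteration 1: rows with parent in {3} -> n8 (id 4, depth 1).
Iteration 2: depth < 1 fails for all current rows; recursion stops.
SUM(depth) = 0 + 1 = 1.

1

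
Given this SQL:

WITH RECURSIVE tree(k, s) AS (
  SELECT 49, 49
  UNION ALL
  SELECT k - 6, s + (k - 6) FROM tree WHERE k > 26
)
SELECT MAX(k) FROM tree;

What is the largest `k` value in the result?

Base: k=49, s=49.
Iteration 1: 49 > 26 holds -> k = 49 - 6 = 43, s = 49 + 43 = 92.
Iteration 2: 43 > 26 holds -> k = 43 - 6 = 37, s = 92 + 37 = 129.
Iteration 3: 37 > 26 holds -> k = 37 - 6 = 31, s = 129 + 31 = 160.
Iteration 4: 31 > 26 holds -> k = 31 - 6 = 25, s = 160 + 25 = 185.
Iteration 5: 25 > 26 fails; recursion stops.
k values: 49, 43, 37, 31, 25; the maximum is 49.

49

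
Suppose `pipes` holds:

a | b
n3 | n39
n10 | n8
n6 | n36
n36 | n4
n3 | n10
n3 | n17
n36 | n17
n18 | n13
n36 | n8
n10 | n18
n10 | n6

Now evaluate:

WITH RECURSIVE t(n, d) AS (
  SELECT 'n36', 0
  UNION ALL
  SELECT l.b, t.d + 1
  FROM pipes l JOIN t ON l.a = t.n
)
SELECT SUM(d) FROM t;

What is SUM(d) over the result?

Base: (n36, d=0).
Iteration 1: edges from {n36} -> (n17, d=1), (n4, d=1), (n8, d=1).
Iteration 2: no outgoing edges from {n17,n4,n8}; recursion stops.
SUM(d) = 0 + 1 + 1 + 1 = 3.

3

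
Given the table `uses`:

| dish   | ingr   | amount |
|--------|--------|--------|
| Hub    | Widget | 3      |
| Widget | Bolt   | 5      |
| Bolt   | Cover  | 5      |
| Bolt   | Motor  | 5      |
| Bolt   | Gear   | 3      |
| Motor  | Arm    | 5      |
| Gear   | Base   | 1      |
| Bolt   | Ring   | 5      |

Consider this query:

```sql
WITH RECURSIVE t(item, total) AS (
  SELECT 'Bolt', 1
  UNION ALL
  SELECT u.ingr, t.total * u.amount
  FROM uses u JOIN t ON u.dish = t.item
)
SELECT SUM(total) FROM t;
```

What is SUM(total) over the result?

Base: (Bolt, total=1).
Iteration 1: components of {Bolt} -> Cover = 1*5 = 5, Gear = 1*3 = 3, Motor = 1*5 = 5, Ring = 1*5 = 5.
Iteration 2: components of {Cover,Gear,Motor,Ring} -> Arm = 5*5 = 25, Base = 3*1 = 3.
Iteration 3: no further components; recursion stops.
SUM(total) = 1 + 5 + 5 + 3 + 5 + 25 + 3 = 47.

47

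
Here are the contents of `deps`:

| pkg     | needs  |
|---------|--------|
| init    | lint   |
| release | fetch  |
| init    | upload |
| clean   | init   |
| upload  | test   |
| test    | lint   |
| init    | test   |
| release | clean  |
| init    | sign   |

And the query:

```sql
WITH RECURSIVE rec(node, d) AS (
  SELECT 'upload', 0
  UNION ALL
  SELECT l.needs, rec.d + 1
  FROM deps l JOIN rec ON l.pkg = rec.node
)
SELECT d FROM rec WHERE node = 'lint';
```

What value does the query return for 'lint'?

Base: (upload, d=0).
Iteration 1: edges from {upload} -> (test, d=1).
Iteration 2: edges from {test} -> (lint, d=2).
Iteration 3: no outgoing edges from {lint}; recursion stops.

2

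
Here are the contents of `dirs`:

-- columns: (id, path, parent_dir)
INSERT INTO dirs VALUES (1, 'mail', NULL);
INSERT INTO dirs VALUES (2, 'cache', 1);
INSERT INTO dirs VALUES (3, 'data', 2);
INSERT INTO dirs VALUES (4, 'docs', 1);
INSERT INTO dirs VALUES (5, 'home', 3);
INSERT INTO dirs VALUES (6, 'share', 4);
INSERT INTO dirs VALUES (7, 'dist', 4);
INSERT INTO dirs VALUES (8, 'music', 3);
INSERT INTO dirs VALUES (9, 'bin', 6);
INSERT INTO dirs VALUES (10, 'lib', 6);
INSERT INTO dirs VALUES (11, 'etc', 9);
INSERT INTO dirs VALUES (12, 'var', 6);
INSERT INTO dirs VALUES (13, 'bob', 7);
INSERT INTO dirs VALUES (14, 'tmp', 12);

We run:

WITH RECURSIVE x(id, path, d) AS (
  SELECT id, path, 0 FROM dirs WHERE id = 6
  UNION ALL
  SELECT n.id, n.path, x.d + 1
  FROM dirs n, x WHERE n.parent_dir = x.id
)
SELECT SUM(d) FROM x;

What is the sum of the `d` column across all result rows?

7

Base: id=6 (share) at d 0.
Iteration 1: rows with parent_dir in {6} -> bin (id 9, d 1), lib (id 10, d 1), var (id 12, d 1).
Iteration 2: rows with parent_dir in {9,10,12} -> etc (id 11, d 2), tmp (id 14, d 2).
Iteration 3: no rows with parent_dir in {11,14}; recursion stops.
SUM(d) = 0 + 1 + 1 + 1 + 2 + 2 = 7.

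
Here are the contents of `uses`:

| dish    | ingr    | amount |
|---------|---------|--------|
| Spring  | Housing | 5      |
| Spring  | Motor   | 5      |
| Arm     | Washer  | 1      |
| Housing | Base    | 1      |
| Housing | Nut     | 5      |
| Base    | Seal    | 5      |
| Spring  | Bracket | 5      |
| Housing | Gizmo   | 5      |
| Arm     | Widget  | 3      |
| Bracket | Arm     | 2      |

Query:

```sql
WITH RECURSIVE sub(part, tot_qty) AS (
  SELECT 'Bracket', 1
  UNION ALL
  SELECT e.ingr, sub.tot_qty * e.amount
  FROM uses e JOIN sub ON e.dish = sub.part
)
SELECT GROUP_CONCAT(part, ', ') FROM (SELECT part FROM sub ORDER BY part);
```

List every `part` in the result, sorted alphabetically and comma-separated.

Base: (Bracket, tot_qty=1).
Iteration 1: components of {Bracket} -> Arm = 1*2 = 2.
Iteration 2: components of {Arm} -> Washer = 2*1 = 2, Widget = 2*3 = 6.
Iteration 3: no further components; recursion stops.

Arm, Bracket, Washer, Widget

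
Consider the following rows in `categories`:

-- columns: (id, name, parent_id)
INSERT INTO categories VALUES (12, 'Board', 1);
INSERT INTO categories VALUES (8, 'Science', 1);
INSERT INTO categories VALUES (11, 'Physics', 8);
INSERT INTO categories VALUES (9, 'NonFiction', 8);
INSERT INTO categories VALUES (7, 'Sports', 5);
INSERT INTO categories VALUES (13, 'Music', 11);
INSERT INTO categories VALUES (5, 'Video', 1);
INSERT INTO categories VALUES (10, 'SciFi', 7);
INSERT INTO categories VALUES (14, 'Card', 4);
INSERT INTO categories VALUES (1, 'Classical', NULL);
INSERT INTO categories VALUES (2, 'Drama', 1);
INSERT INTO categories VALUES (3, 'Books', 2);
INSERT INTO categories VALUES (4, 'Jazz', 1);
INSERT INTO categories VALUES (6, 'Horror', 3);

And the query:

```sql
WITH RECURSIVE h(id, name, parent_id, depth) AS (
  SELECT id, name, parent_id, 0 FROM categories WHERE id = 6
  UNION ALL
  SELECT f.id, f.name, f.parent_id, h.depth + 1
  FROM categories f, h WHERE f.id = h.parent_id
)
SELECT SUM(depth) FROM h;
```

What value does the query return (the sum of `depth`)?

6

Base: id=6 (Horror), parent_id=3, depth 0.
Iteration 1: join on id=3 -> Books (id 3, parent_id=2, depth 1).
Iteration 2: join on id=2 -> Drama (id 2, parent_id=1, depth 2).
Iteration 3: join on id=1 -> Classical (id 1, parent_id=NULL, depth 3).
Iteration 4: parent_id is NULL; no match; recursion stops.
SUM(depth) = 0 + 1 + 2 + 3 = 6.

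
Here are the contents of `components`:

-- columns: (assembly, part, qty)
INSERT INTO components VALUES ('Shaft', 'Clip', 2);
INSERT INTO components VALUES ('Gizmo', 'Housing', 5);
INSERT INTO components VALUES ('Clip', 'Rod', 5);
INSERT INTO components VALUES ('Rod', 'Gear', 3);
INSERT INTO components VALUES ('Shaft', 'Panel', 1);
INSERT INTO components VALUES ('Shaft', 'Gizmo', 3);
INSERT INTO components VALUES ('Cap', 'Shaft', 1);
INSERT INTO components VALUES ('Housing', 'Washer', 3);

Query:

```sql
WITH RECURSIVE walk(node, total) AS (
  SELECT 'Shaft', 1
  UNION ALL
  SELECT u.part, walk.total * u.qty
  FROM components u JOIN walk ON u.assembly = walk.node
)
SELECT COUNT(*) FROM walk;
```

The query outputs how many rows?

8

Base: (Shaft, total=1).
Iteration 1: components of {Shaft} -> Clip = 1*2 = 2, Gizmo = 1*3 = 3, Panel = 1*1 = 1.
Iteration 2: components of {Clip,Gizmo,Panel} -> Housing = 3*5 = 15, Rod = 2*5 = 10.
Iteration 3: components of {Housing,Rod} -> Gear = 10*3 = 30, Washer = 15*3 = 45.
Iteration 4: no further components; recursion stops.
Total rows emitted: 8.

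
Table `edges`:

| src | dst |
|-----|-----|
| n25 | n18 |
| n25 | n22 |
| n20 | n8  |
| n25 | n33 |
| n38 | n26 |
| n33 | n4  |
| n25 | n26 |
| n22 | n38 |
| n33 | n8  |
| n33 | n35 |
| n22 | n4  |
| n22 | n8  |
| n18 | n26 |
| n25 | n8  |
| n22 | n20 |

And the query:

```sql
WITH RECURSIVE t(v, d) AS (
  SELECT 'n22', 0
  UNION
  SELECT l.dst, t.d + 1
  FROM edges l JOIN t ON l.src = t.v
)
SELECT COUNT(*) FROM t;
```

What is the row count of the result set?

Base: (n22, d=0).
Iteration 1: edges from {n22} -> (n20, d=1), (n38, d=1), (n4, d=1), (n8, d=1).
Iteration 2: edges from {n20,n38,n4,n8} -> (n26, d=2), (n8, d=2).
Iteration 3: no outgoing edges from {n26,n8}; recursion stops.
Total rows emitted: 7.

7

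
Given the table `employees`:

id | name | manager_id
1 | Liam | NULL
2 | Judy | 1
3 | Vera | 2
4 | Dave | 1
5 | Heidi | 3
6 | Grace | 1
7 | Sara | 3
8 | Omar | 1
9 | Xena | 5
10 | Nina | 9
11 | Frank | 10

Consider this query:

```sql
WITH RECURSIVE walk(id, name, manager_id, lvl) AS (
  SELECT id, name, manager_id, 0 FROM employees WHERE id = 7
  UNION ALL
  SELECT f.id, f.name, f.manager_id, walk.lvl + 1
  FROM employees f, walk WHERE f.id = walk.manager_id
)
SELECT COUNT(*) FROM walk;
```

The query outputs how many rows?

Base: id=7 (Sara), manager_id=3, lvl 0.
Iteration 1: join on id=3 -> Vera (id 3, manager_id=2, lvl 1).
Iteration 2: join on id=2 -> Judy (id 2, manager_id=1, lvl 2).
Iteration 3: join on id=1 -> Liam (id 1, manager_id=NULL, lvl 3).
Iteration 4: manager_id is NULL; no match; recursion stops.
Total rows emitted: 4.

4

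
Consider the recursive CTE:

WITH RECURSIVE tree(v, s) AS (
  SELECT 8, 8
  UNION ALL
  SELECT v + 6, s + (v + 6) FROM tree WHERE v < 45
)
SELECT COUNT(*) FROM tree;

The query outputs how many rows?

Base: v=8, s=8.
Iteration 1: 8 < 45 holds -> v = 8 + 6 = 14, s = 8 + 14 = 22.
Iteration 2: 14 < 45 holds -> v = 14 + 6 = 20, s = 22 + 20 = 42.
Iteration 3: 20 < 45 holds -> v = 20 + 6 = 26, s = 42 + 26 = 68.
Iteration 4: 26 < 45 holds -> v = 26 + 6 = 32, s = 68 + 32 = 100.
Iteration 5: 32 < 45 holds -> v = 32 + 6 = 38, s = 100 + 38 = 138.
Iteration 6: 38 < 45 holds -> v = 38 + 6 = 44, s = 138 + 44 = 182.
Iteration 7: 44 < 45 holds -> v = 44 + 6 = 50, s = 182 + 50 = 232.
Iteration 8: 50 < 45 fails; recursion stops.
Total rows emitted: 8.

8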